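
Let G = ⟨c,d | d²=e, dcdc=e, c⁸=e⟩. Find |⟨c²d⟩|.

|⟨c²d⟩| equals the order of c²d. Compute successive powers until reaching e:
  (c²d)¹ = c²d, (c²d)² = e.
The smallest positive k with (c²d)ᵏ = e is 2, so |⟨c²d⟩| = 2.

Answer: 2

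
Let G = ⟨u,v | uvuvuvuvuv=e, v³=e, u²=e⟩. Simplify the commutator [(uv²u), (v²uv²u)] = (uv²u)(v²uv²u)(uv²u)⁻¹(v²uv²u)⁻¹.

[(uv²u), (v²uv²u)] = (uv²u)·(v²uv²u)·(uv²u)⁻¹·(v²uv²u)⁻¹.
  (uv²u) · (v²uv²u) = vuv
  (vuv) · (uvu) = uv²uv²
  (uv²uv²) · (uvuv) = vuvuv²uv

Answer: vuvuv²uv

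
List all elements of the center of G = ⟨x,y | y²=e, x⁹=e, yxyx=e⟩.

An element z ∈ Z(G) iff z commutes with every generator.
For example e is central: e·x = x = x·e; e·y = y = y·e.
Whereas x ∉ Z(G) since x·y = xy ≠ x⁸y = y·x.
Checking each of the 18 elements this way gives Z(G) = {e}, of order 1.

Answer: {e}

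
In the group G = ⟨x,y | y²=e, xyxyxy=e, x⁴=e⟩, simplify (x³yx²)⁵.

Compute successive powers of (x³yx²), reducing at each step:
  (x³yx²)²: (x³yx²) · x³ = x³yx;   (x³yx) · y = x²yx³;   (x²yx³) · x² = x²yx
  (x³yx²)³: (x²yx) · x³ = x²y;   (x²y) · y = x²;   (x²) · x² = e
  (x³yx²)⁴: e · x³ = x³;   (x³) · y = x³y;   (x³y) · x² = x³yx²
  (x³yx²)⁵: (x³yx²) · x³ = x³yx;   (x³yx) · y = x²yx³;   (x²yx³) · x² = x²yx

Answer: x²yx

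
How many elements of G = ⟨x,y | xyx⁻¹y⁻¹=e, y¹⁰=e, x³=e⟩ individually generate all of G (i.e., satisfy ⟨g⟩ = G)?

G is cyclic of order 30. An element generates G iff its order is 30, and a cyclic group of order 30 has exactly φ(30) = 8 such elements.

Answer: 8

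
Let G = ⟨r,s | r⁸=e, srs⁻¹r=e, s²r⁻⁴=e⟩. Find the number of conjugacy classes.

The conjugacy classes (representative and size) are:
  [e] (size 1), [r⁷] (size 2), [r²] (size 2), [r⁵] (size 2), [r⁴] (size 1), [r²s⁻¹] (size 4), [r³s] (size 4).
Class equation: 1 + 2 + 2 + 2 + 1 + 4 + 4 = 16 = |G|. So G has 7 conjugacy classes.

Answer: 7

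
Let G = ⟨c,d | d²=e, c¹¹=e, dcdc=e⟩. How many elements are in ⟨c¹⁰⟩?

|⟨c¹⁰⟩| equals the order of c¹⁰. Compute successive powers until reaching e:
  (c¹⁰)¹ = c¹⁰, (c¹⁰)² = c⁹, (c¹⁰)³ = c⁸, (c¹⁰)⁴ = c⁷, (c¹⁰)⁵ = c⁶, (c¹⁰)⁶ = c⁵, (c¹⁰)⁷ = c⁴, (c¹⁰)⁸ = c³, (c¹⁰)⁹ = c², (c¹⁰)¹⁰ = c, (c¹⁰)¹¹ = e.
The smallest positive k with (c¹⁰)ᵏ = e is 11, so |⟨c¹⁰⟩| = 11.

Answer: 11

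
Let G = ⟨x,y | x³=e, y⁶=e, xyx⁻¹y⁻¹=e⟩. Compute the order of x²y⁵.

Compute successive powers until reaching e:
  (x²y⁵)¹ = x²y⁵, (x²y⁵)² = xy⁴, (x²y⁵)³ = y³, (x²y⁵)⁴ = x²y², (x²y⁵)⁵ = xy, (x²y⁵)⁶ = e.
The smallest positive k with (x²y⁵)ᵏ = e is 6.

Answer: 6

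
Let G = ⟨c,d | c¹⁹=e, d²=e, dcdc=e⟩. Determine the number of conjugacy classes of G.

The conjugacy classes (representative and size) are:
  [e] (size 1), [c¹⁸] (size 2), [c²] (size 2), [c¹⁶] (size 2), [c⁴] (size 2), [c¹⁴] (size 2), [c¹³] (size 2), [c¹²] (size 2), [c⁸] (size 2), [c⁹] (size 2), [d] (size 19).
Class equation: 1 + 2 + 2 + 2 + 2 + 2 + 2 + 2 + 2 + 2 + 19 = 38 = |G|. So G has 11 conjugacy classes.

Answer: 11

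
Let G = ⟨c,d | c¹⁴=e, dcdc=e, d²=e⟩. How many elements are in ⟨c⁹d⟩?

|⟨c⁹d⟩| equals the order of c⁹d. Compute successive powers until reaching e:
  (c⁹d)¹ = c⁹d, (c⁹d)² = e.
The smallest positive k with (c⁹d)ᵏ = e is 2, so |⟨c⁹d⟩| = 2.

Answer: 2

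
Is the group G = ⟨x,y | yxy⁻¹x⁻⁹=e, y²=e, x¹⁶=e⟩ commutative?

x·y = xy but y·x = x⁹y, so x·y ≠ y·x and G is not abelian.

Answer: No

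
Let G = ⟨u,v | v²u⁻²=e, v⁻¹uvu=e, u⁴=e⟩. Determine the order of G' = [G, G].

G' = [G, G] is generated by all commutators. The generator-pair commutators are: [u, v] = u².
The subgroup they normally generate is {e, u²}, of order 2.
Check: |G/G'| = 8/2 = 4 is the order of the abelianisation.

Answer: 2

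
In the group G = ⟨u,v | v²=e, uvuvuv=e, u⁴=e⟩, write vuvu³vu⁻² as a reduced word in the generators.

Multiply left to right, reducing at each step:
  v · u = vu
  (vu) · v = u³vu³
  (u³vu³) · u³ = u³vu²
  (u³vu²) · v = u³vu²v
  (u³vu²v) · u⁻² = uvu²v

Answer: uvu²v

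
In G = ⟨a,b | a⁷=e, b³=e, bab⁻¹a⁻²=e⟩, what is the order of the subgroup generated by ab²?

|⟨ab²⟩| equals the order of ab². Compute successive powers until reaching e:
  (ab²)¹ = ab², (ab²)² = a⁵b, (ab²)³ = e.
The smallest positive k with (ab²)ᵏ = e is 3, so |⟨ab²⟩| = 3.

Answer: 3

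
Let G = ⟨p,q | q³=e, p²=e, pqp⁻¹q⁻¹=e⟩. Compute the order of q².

Compute successive powers until reaching e:
  (q²)¹ = q², (q²)² = q, (q²)³ = e.
The smallest positive k with (q²)ᵏ = e is 3.

Answer: 3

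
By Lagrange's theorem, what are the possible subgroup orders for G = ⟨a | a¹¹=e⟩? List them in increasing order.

|G| = 11 = 11. By Lagrange's theorem the order of any subgroup divides 11; the divisors of 11 are 1, 11.

Answer: 1, 11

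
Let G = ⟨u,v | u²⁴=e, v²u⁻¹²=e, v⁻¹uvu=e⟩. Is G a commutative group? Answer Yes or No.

u·v = uv but v·u = u¹¹v⁻¹, so u·v ≠ v·u and G is not abelian.

Answer: No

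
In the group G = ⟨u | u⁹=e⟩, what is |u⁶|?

Compute successive powers until reaching e:
  (u⁶)¹ = u⁶, (u⁶)² = u³, (u⁶)³ = e.
The smallest positive k with (u⁶)ᵏ = e is 3.

Answer: 3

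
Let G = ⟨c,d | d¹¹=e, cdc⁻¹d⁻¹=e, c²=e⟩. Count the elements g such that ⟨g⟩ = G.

G is cyclic of order 22. An element generates G iff its order is 22, and a cyclic group of order 22 has exactly φ(22) = 10 such elements.

Answer: 10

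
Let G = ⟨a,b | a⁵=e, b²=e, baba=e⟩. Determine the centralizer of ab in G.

⟨ab⟩ ⊆ C_G(ab) since powers of ab commute with ab; so |C_G(ab)| ≥ |⟨ab⟩| = 2.
By orbit–stabilizer, |C_G(ab)| = |G| / |conj. class of ab| = 10 / 5 = 2.
The 2 elements commuting with ab are {e, ab}.

Answer: {e, ab}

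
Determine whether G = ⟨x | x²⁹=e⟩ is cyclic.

|G| = 29. The element x has order 29 (its powers give 29 distinct elements), so ⟨x⟩ = G and G is cyclic.

Answer: Yes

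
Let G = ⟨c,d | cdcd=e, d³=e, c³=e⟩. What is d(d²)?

Compute d · (d²) by multiplying left to right and reducing via the relations at each step:
  d · d² = e

Answer: e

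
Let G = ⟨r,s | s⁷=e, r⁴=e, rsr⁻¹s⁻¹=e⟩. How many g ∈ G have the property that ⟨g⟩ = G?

G is cyclic of order 28. An element generates G iff its order is 28, and a cyclic group of order 28 has exactly φ(28) = 12 such elements.

Answer: 12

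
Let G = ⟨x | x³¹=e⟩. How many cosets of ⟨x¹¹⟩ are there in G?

First find ord(x¹¹) by computing successive powers:
  (x¹¹)¹ = x¹¹, (x¹¹)² = x²², (x¹¹)³ = x², (x¹¹)⁴ = x¹³, (x¹¹)⁵ = x²⁴, (x¹¹)⁶ = x⁴, (x¹¹)⁷ = x¹⁵, (x¹¹)⁸ = x²⁶, (x¹¹)⁹ = x⁶, (x¹¹)¹⁰ = x¹⁷, (x¹¹)¹¹ = x²⁸, (x¹¹)¹² = x⁸, (x¹¹)¹³ = x¹⁹, (x¹¹)¹⁴ = x³⁰, (x¹¹)¹⁵ = x¹⁰, (x¹¹)¹⁶ = x²¹, (x¹¹)¹⁷ = x, (x¹¹)¹⁸ = x¹², (x¹¹)¹⁹ = x²³, (x¹¹)²⁰ = x³, (x¹¹)²¹ = x¹⁴, (x¹¹)²² = x²⁵, (x¹¹)²³ = x⁵, (x¹¹)²⁴ = x¹⁶, (x¹¹)²⁵ = x²⁷, (x¹¹)²⁶ = x⁷, (x¹¹)²⁷ = x¹⁸, (x¹¹)²⁸ = x²⁹, (x¹¹)²⁹ = x⁹, (x¹¹)³⁰ = x²⁰, (x¹¹)³¹ = e.
So |⟨x¹¹⟩| = ord(x¹¹) = 31. With |G| = 31, by Lagrange [G : ⟨x¹¹⟩] = 31/31 = 1.

Answer: 1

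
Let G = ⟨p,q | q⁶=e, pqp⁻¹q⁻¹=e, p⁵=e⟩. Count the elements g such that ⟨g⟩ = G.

G is cyclic of order 30. An element generates G iff its order is 30, and a cyclic group of order 30 has exactly φ(30) = 8 such elements.

Answer: 8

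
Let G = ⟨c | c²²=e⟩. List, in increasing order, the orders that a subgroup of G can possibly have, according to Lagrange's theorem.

|G| = 22 = 2 · 11. By Lagrange's theorem the order of any subgroup divides 22; the divisors of 22 are 1, 2, 11, 22.

Answer: 1, 2, 11, 22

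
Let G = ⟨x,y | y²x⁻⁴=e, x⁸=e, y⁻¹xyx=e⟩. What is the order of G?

Enumerate words in the generators, reducing via the relations: the distinct elements are
  {e, x, y, xy, x², x³, x⁴, x⁵, x⁶, x⁷, x²y, x³y, y⁻¹, xy⁻¹, x²y⁻¹, x³y⁻¹}.
No further products give new elements, so |G| = 16.

Answer: 16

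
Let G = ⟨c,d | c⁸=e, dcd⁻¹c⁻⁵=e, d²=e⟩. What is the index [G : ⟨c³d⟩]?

First find ord(c³d) by computing successive powers:
  (c³d)¹ = c³d, (c³d)² = c², (c³d)³ = c⁵d, (c³d)⁴ = c⁴, (c³d)⁵ = c⁷d, (c³d)⁶ = c⁶, (c³d)⁷ = cd, (c³d)⁸ = e.
So |⟨c³d⟩| = ord(c³d) = 8. With |G| = 16, by Lagrange [G : ⟨c³d⟩] = 16/8 = 2.

Answer: 2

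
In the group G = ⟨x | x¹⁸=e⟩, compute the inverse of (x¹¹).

The order of (x¹¹) is 18 (smallest k with (x¹¹)ᵏ = e), so (x¹¹)⁻¹ = (x¹¹)¹⁷ = x⁷.
Check: (x¹¹) · (x⁷) → (x¹¹) · x⁷ = e, giving e as required.

Answer: x⁷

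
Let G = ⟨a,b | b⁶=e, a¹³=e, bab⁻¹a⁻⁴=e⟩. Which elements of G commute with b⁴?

⟨b⁴⟩ ⊆ C_G(b⁴) since powers of b⁴ commute with b⁴; so |C_G(b⁴)| ≥ |⟨b⁴⟩| = 3.
By orbit–stabilizer, |C_G(b⁴)| = |G| / |conj. class of b⁴| = 78 / 13 = 6.
The 6 elements commuting with b⁴ are {e, b, b², b³, b⁴, b⁵}.

Answer: {e, b, b², b³, b⁴, b⁵}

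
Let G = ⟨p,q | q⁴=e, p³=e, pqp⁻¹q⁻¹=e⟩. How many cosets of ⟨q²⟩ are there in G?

First find ord(q²) by computing successive powers:
  (q²)¹ = q², (q²)² = e.
So |⟨q²⟩| = ord(q²) = 2. With |G| = 12, by Lagrange [G : ⟨q²⟩] = 12/2 = 6.

Answer: 6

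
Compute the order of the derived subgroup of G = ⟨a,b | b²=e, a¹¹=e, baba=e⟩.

G' = [G, G] is generated by all commutators. The generator-pair commutators are: [a, b] = a².
The subgroup they normally generate is {e, a, a², a³, a⁴, a⁵, a⁶, a⁷, a⁸, a⁹, a¹⁰}, of order 11.
Check: |G/G'| = 22/11 = 2 is the order of the abelianisation.

Answer: 11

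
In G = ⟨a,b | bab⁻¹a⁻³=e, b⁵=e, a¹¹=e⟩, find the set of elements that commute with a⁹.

⟨a⁹⟩ ⊆ C_G(a⁹) since powers of a⁹ commute with a⁹; so |C_G(a⁹)| ≥ |⟨a⁹⟩| = 11.
By orbit–stabilizer, |C_G(a⁹)| = |G| / |conj. class of a⁹| = 55 / 5 = 11.
The 11 elements commuting with a⁹ are {e, a, a², a³, a⁴, a⁵, a⁶, a⁷, a⁸, a⁹, a¹⁰}.

Answer: {e, a, a², a³, a⁴, a⁵, a⁶, a⁷, a⁸, a⁹, a¹⁰}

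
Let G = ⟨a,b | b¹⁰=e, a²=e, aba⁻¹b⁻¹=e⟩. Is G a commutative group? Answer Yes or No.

Each pair of generators commutes: a·b = ab = b·a. Since the generators pairwise commute, every element of G commutes with every other, so G is abelian.

Answer: Yes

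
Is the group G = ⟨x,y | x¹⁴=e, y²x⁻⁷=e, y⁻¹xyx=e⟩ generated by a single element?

Every cyclic group is abelian. But x·y = xy while y·x = x⁶y⁻¹, so x·y ≠ y·x and G is not abelian. Hence G is not cyclic.

Answer: No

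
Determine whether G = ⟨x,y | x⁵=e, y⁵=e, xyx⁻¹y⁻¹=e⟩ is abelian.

Each pair of generators commutes: x·y = xy = y·x. Since the generators pairwise commute, every element of G commutes with every other, so G is abelian.

Answer: Yes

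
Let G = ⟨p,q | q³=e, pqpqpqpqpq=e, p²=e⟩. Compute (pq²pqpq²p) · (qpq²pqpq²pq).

Compute (pq²pqpq²p) · (qpq²pqpq²pq) by multiplying left to right and reducing via the relations at each step:
  (pq²pqpq²p) · q = pq²pqpq²pq
  (pq²pqpq²pq) · p = pq²pqpq²pqp
  (pq²pqpq²pqp) · q² = pqpq²pqpq²pq
  (pqpq²pqpq²pq) · p = qpq²pqpq²pq
  (qpq²pqpq²pq) · q = q²pqpq²pqp
  (q²pqpq²pqp) · p = q²pqpq²pq
  (q²pqpq²pq) · q² = q²pqpq²p
  (q²pqpq²p) · p = q²pqpq²
  (q²pqpq²) · q = q²pqp

Answer: q²pqp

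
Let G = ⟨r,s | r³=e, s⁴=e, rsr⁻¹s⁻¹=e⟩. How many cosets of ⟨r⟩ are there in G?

First find ord(r) by computing successive powers:
  r¹ = r, r² = r², r³ = e.
So |⟨r⟩| = ord(r) = 3. With |G| = 12, by Lagrange [G : ⟨r⟩] = 12/3 = 4.

Answer: 4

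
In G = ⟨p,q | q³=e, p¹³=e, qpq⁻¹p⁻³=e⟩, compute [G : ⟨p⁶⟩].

First find ord(p⁶) by computing successive powers:
  (p⁶)¹ = p⁶, (p⁶)² = p¹², (p⁶)³ = p⁵, (p⁶)⁴ = p¹¹, (p⁶)⁵ = p⁴, (p⁶)⁶ = p¹⁰, (p⁶)⁷ = p³, (p⁶)⁸ = p⁹, (p⁶)⁹ = p², (p⁶)¹⁰ = p⁸, (p⁶)¹¹ = p, (p⁶)¹² = p⁷, (p⁶)¹³ = e.
So |⟨p⁶⟩| = ord(p⁶) = 13. With |G| = 39, by Lagrange [G : ⟨p⁶⟩] = 39/13 = 3.

Answer: 3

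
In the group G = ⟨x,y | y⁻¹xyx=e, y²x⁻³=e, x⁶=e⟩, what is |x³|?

Compute successive powers until reaching e:
  (x³)¹ = x³, (x³)² = e.
The smallest positive k with (x³)ᵏ = e is 2.

Answer: 2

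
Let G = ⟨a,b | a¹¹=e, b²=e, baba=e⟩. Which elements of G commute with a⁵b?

⟨a⁵b⟩ ⊆ C_G(a⁵b) since powers of a⁵b commute with a⁵b; so |C_G(a⁵b)| ≥ |⟨a⁵b⟩| = 2.
By orbit–stabilizer, |C_G(a⁵b)| = |G| / |conj. class of a⁵b| = 22 / 11 = 2.
The 2 elements commuting with a⁵b are {e, a⁵b}.

Answer: {e, a⁵b}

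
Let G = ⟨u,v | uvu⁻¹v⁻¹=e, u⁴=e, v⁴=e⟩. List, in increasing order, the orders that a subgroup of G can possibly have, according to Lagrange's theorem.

|G| = 16 = 2⁴. By Lagrange's theorem the order of any subgroup divides 16; the divisors of 16 are 1, 2, 4, 8, 16.

Answer: 1, 2, 4, 8, 16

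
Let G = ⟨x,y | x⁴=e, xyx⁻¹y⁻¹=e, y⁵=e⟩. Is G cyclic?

|G| = 20. The element xy has order 20 (its powers give 20 distinct elements), so ⟨xy⟩ = G and G is cyclic.

Answer: Yes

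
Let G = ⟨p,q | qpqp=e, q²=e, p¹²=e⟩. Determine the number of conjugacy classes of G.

The conjugacy classes (representative and size) are:
  [e] (size 1), [p¹¹] (size 2), [p²] (size 2), [p⁹] (size 2), [p⁴] (size 2), [p⁵] (size 2), [p⁶] (size 1), [q] (size 6), [pq] (size 6).
Class equation: 1 + 2 + 2 + 2 + 2 + 2 + 1 + 6 + 6 = 24 = |G|. So G has 9 conjugacy classes.

Answer: 9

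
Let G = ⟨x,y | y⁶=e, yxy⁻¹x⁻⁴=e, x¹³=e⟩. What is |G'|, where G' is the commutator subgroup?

G' = [G, G] is generated by all commutators. The generator-pair commutators are: [x, y] = x¹⁰.
The subgroup they normally generate is {e, x, x², x³, x⁴, x⁵, x⁶, x⁷, x⁸, x⁹, x¹⁰, x¹¹, x¹²}, of order 13.
Check: |G/G'| = 78/13 = 6 is the order of the abelianisation.

Answer: 13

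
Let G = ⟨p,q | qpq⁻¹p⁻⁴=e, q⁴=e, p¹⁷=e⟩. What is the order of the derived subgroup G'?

G' = [G, G] is generated by all commutators. The generator-pair commutators are: [p, q] = p¹⁴.
The subgroup they normally generate is {e, p, p², p³, p⁴, p⁵, p⁶, p⁷, p⁸, p⁹, p¹⁰, p¹¹, p¹², p¹³, p¹⁴, p¹⁵, p¹⁶}, of order 17.
Check: |G/G'| = 68/17 = 4 is the order of the abelianisation.

Answer: 17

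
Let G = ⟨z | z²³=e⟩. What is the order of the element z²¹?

Compute successive powers until reaching e:
  (z²¹)¹ = z²¹, (z²¹)² = z¹⁹, (z²¹)³ = z¹⁷, (z²¹)⁴ = z¹⁵, (z²¹)⁵ = z¹³, (z²¹)⁶ = z¹¹, (z²¹)⁷ = z⁹, (z²¹)⁸ = z⁷, (z²¹)⁹ = z⁵, (z²¹)¹⁰ = z³, (z²¹)¹¹ = z, (z²¹)¹² = z²², (z²¹)¹³ = z²⁰, (z²¹)¹⁴ = z¹⁸, (z²¹)¹⁵ = z¹⁶, (z²¹)¹⁶ = z¹⁴, (z²¹)¹⁷ = z¹², (z²¹)¹⁸ = z¹⁰, (z²¹)¹⁹ = z⁸, (z²¹)²⁰ = z⁶, (z²¹)²¹ = z⁴, (z²¹)²² = z², (z²¹)²³ = e.
The smallest positive k with (z²¹)ᵏ = e is 23.

Answer: 23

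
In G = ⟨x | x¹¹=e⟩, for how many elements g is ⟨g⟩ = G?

G is cyclic of order 11. An element generates G iff its order is 11, and a cyclic group of order 11 has exactly φ(11) = 10 such elements.

Answer: 10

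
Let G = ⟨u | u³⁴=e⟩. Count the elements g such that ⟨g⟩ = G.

G is cyclic of order 34. An element generates G iff its order is 34, and a cyclic group of order 34 has exactly φ(34) = 16 such elements.

Answer: 16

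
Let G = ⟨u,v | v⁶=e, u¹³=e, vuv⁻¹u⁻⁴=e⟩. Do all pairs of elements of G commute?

u·v = uv but v·u = u⁴v, so u·v ≠ v·u and G is not abelian.

Answer: No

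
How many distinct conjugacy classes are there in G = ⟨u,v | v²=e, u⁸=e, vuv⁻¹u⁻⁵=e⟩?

The conjugacy classes (representative and size) are:
  [e] (size 1), [u⁵] (size 2), [u²] (size 1), [u⁷] (size 2), [u⁴] (size 1), [u⁶] (size 1), [v] (size 2), [u⁵v] (size 2), [u²v] (size 2), [u³v] (size 2).
Class equation: 1 + 2 + 1 + 2 + 1 + 1 + 2 + 2 + 2 + 2 = 16 = |G|. So G has 10 conjugacy classes.

Answer: 10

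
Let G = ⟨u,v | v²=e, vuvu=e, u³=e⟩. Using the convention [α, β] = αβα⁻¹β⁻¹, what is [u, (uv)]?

[u, (uv)] = u·(uv)·u⁻¹·(uv)⁻¹.
  u · (uv) = u²v
  (u²v) · (u²) = v
  v · (uv) = u²

Answer: u²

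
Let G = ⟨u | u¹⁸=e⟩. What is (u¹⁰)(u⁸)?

Compute (u¹⁰) · (u⁸) by multiplying left to right and reducing via the relations at each step:
  (u¹⁰) · u⁸ = e

Answer: e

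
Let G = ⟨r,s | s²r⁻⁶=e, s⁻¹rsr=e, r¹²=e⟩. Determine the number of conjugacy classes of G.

The conjugacy classes (representative and size) are:
  [e] (size 1), [r¹¹] (size 2), [r²] (size 2), [r⁹] (size 2), [r⁴] (size 2), [r⁵] (size 2), [r⁶] (size 1), [r²s] (size 6), [rs] (size 6).
Class equation: 1 + 2 + 2 + 2 + 2 + 2 + 1 + 6 + 6 = 24 = |G|. So G has 9 conjugacy classes.

Answer: 9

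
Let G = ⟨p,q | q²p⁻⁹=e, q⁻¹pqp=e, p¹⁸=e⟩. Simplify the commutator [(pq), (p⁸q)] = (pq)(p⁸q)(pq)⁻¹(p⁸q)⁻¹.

[(pq), (p⁸q)] = (pq)·(p⁸q)·(pq)⁻¹·(p⁸q)⁻¹.
  (pq) · (p⁸q) = p²
  (p²) · (pq⁻¹) = p³q⁻¹
  (p³q⁻¹) · (p⁸q⁻¹) = p⁴

Answer: p⁴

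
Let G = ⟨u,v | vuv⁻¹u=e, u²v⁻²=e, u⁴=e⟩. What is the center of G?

An element z ∈ Z(G) iff z commutes with every generator.
For example u² is central: (u²)·u = u³ = u·(u²); (u²)·v = v⁻¹ = v·(u²).
Whereas u ∉ Z(G) since u·v = uv ≠ uv⁻¹ = v·u.
Checking each of the 8 elements this way gives Z(G) = {e, u²}, of order 2.

Answer: {e, u²}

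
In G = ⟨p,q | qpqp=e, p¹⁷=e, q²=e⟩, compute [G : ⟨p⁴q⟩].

First find ord(p⁴q) by computing successive powers:
  (p⁴q)¹ = p⁴q, (p⁴q)² = e.
So |⟨p⁴q⟩| = ord(p⁴q) = 2. With |G| = 34, by Lagrange [G : ⟨p⁴q⟩] = 34/2 = 17.

Answer: 17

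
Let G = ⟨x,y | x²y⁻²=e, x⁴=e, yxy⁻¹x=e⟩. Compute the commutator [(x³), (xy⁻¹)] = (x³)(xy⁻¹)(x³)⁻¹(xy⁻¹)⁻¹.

[(x³), (xy⁻¹)] = (x³)·(xy⁻¹)·(x³)⁻¹·(xy⁻¹)⁻¹.
  (x³) · (xy⁻¹) = y⁻¹
  (y⁻¹) · x = xy
  (xy) · (xy) = x²

Answer: x²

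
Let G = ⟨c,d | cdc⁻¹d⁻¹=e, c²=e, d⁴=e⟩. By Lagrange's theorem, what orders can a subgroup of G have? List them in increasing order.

|G| = 8 = 2³. By Lagrange's theorem the order of any subgroup divides 8; the divisors of 8 are 1, 2, 4, 8.

Answer: 1, 2, 4, 8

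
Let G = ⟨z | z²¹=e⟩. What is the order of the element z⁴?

Compute successive powers until reaching e:
  (z⁴)¹ = z⁴, (z⁴)² = z⁸, (z⁴)³ = z¹², (z⁴)⁴ = z¹⁶, (z⁴)⁵ = z²⁰, (z⁴)⁶ = z³, (z⁴)⁷ = z⁷, (z⁴)⁸ = z¹¹, (z⁴)⁹ = z¹⁵, (z⁴)¹⁰ = z¹⁹, (z⁴)¹¹ = z², (z⁴)¹² = z⁶, (z⁴)¹³ = z¹⁰, (z⁴)¹⁴ = z¹⁴, (z⁴)¹⁵ = z¹⁸, (z⁴)¹⁶ = z, (z⁴)¹⁷ = z⁵, (z⁴)¹⁸ = z⁹, (z⁴)¹⁹ = z¹³, (z⁴)²⁰ = z¹⁷, (z⁴)²¹ = e.
The smallest positive k with (z⁴)ᵏ = e is 21.

Answer: 21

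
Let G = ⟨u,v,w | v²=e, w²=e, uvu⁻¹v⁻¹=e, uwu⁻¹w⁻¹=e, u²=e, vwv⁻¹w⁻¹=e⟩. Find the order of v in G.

Compute successive powers until reaching e:
  v¹ = v, v² = e.
The smallest positive k with vᵏ = e is 2.

Answer: 2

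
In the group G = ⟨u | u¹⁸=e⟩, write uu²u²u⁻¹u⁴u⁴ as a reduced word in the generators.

Multiply left to right, reducing at each step:
  u · u² = u³
  (u³) · u² = u⁵
  (u⁵) · u⁻¹ = u⁴
  (u⁴) · u⁴ = u⁸
  (u⁸) · u⁴ = u¹²

Answer: u¹²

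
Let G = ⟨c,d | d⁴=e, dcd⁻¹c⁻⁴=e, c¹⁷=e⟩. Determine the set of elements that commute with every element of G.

An element z ∈ Z(G) iff z commutes with every generator.
For example e is central: e·c = c = c·e; e·d = d = d·e.
Whereas c ∉ Z(G) since c·d = cd ≠ c⁴d = d·c.
Checking each of the 68 elements this way gives Z(G) = {e}, of order 1.

Answer: {e}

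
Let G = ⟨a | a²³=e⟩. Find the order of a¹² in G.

Compute successive powers until reaching e:
  (a¹²)¹ = a¹², (a¹²)² = a, (a¹²)³ = a¹³, (a¹²)⁴ = a², (a¹²)⁵ = a¹⁴, (a¹²)⁶ = a³, (a¹²)⁷ = a¹⁵, (a¹²)⁸ = a⁴, (a¹²)⁹ = a¹⁶, (a¹²)¹⁰ = a⁵, (a¹²)¹¹ = a¹⁷, (a¹²)¹² = a⁶, (a¹²)¹³ = a¹⁸, (a¹²)¹⁴ = a⁷, (a¹²)¹⁵ = a¹⁹, (a¹²)¹⁶ = a⁸, (a¹²)¹⁷ = a²⁰, (a¹²)¹⁸ = a⁹, (a¹²)¹⁹ = a²¹, (a¹²)²⁰ = a¹⁰, (a¹²)²¹ = a²², (a¹²)²² = a¹¹, (a¹²)²³ = e.
The smallest positive k with (a¹²)ᵏ = e is 23.

Answer: 23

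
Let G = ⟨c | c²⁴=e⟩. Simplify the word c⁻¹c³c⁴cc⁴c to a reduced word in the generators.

Multiply left to right, reducing at each step:
  (c²³) · c³ = c²
  (c²) · c⁴ = c⁶
  (c⁶) · c = c⁷
  (c⁷) · c⁴ = c¹¹
  (c¹¹) · c = c¹²

Answer: c¹²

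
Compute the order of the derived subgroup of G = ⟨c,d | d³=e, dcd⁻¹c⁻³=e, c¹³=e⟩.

G' = [G, G] is generated by all commutators. The generator-pair commutators are: [c, d] = c¹¹.
The subgroup they normally generate is {e, c, c², c³, c⁴, c⁵, c⁶, c⁷, c⁸, c⁹, c¹⁰, c¹¹, c¹²}, of order 13.
Check: |G/G'| = 39/13 = 3 is the order of the abelianisation.

Answer: 13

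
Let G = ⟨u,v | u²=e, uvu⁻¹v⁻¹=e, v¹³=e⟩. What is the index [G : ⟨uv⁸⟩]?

First find ord(uv⁸) by computing successive powers:
  (uv⁸)¹ = uv⁸, (uv⁸)² = v³, (uv⁸)³ = uv¹¹, (uv⁸)⁴ = v⁶, (uv⁸)⁵ = uv, (uv⁸)⁶ = v⁹, (uv⁸)⁷ = uv⁴, (uv⁸)⁸ = v¹², (uv⁸)⁹ = uv⁷, (uv⁸)¹⁰ = v², (uv⁸)¹¹ = uv¹⁰, (uv⁸)¹² = v⁵, (uv⁸)¹³ = u, (uv⁸)¹⁴ = v⁸, (uv⁸)¹⁵ = uv³, (uv⁸)¹⁶ = v¹¹, (uv⁸)¹⁷ = uv⁶, (uv⁸)¹⁸ = v, (uv⁸)¹⁹ = uv⁹, (uv⁸)²⁰ = v⁴, (uv⁸)²¹ = uv¹², (uv⁸)²² = v⁷, (uv⁸)²³ = uv², (uv⁸)²⁴ = v¹⁰, (uv⁸)²⁵ = uv⁵, (uv⁸)²⁶ = e.
So |⟨uv⁸⟩| = ord(uv⁸) = 26. With |G| = 26, by Lagrange [G : ⟨uv⁸⟩] = 26/26 = 1.

Answer: 1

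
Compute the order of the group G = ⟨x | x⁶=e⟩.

G is generated by a single element, so G is cyclic. The relator gives x⁶ = e and no smaller power is forced to be e, so the 6 powers {e, x, x², x³, x⁴, x⁵} are distinct. Hence |G| = 6.

Answer: 6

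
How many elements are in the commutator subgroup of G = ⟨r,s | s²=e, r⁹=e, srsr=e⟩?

G' = [G, G] is generated by all commutators. The generator-pair commutators are: [r, s] = r².
The subgroup they normally generate is {e, r, r², r³, r⁴, r⁵, r⁶, r⁷, r⁸}, of order 9.
Check: |G/G'| = 18/9 = 2 is the order of the abelianisation.

Answer: 9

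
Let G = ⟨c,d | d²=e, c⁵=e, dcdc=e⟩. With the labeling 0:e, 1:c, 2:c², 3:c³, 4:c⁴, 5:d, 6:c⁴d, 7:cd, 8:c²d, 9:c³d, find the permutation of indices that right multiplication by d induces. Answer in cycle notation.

(0 5)(1 7)(2 8)(3 9)(4 6)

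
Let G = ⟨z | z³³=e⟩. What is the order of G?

G is generated by a single element, so G is cyclic. The relator gives z³³ = e and no smaller power is forced to be e, so the 33 powers {e, z, z², z³, z⁴, z⁵, z⁶, z⁷, z⁸, z⁹, z²², z²³, z²¹, z²⁰, z²⁴, z²⁵, z²⁶, z²⁷, z²⁸, z²⁹, z³², z³¹, z³⁰, z¹², z¹³, z¹¹, z¹⁰, z¹⁴, z¹⁵, z¹⁶, z¹⁷, z¹⁸, z¹⁹} are distinct. Hence |G| = 33.

Answer: 33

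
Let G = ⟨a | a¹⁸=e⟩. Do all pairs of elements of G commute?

G has a single generator, so G is cyclic and hence abelian.

Answer: Yes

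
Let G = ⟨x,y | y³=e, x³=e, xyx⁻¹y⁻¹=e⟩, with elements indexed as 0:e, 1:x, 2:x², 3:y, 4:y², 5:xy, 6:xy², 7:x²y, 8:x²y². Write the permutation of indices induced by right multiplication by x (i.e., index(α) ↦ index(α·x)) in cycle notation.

(0 1 2)(3 5 7)(4 6 8)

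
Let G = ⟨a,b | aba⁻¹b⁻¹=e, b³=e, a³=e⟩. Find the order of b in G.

Compute successive powers until reaching e:
  b¹ = b, b² = b², b³ = e.
The smallest positive k with bᵏ = e is 3.

Answer: 3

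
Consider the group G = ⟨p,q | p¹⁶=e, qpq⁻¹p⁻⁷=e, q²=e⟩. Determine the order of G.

Enumerate words in the generators, reducing via the relations: the distinct elements are
  {e, p, q, pq, p², p³, p⁴, p⁵, p⁶, p⁷, p⁸, p⁹, p²q, p³q, p¹², p¹³, p¹¹, p¹⁰, p¹⁴, p¹⁵, p⁴q, p⁵q, p⁶q, p⁷q, p⁸q, p⁹q, p¹²q, p¹³q, p¹¹q, p¹⁰q, p¹⁴q, p¹⁵q}.
No further products give new elements, so |G| = 32.

Answer: 32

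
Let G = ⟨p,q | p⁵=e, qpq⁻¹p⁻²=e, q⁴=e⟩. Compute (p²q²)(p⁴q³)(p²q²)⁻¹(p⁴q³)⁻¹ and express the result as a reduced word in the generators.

[(p²q²), (p⁴q³)] = (p²q²)·(p⁴q³)·(p²q²)⁻¹·(p⁴q³)⁻¹.
  (p²q²) · (p⁴q³) = p³q
  (p³q) · (p²q²) = p²q³
  (p²q³) · (p²q) = p³

Answer: p³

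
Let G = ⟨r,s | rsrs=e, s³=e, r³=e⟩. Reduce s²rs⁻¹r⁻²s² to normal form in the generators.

Multiply left to right, reducing at each step:
  (s²) · r = s²r
  (s²r) · s⁻¹ = rs²r
  (rs²r) · r⁻² = r²s
  (r²s) · s² = r²

Answer: r²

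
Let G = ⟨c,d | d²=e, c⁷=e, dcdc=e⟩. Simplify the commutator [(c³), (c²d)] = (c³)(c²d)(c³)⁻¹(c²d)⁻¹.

[(c³), (c²d)] = (c³)·(c²d)·(c³)⁻¹·(c²d)⁻¹.
  (c³) · (c²d) = c⁵d
  (c⁵d) · (c⁴) = cd
  (cd) · (c²d) = c⁶

Answer: c⁶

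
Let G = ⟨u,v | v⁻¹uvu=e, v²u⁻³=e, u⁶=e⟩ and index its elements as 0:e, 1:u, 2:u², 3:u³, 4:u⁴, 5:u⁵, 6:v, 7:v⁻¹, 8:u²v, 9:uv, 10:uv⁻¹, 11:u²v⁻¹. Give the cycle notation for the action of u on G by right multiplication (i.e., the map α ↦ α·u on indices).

(0 1 2 3 4 5)(6 11 10 7 8 9)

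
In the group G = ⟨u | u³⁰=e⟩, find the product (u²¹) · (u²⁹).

Compute (u²¹) · (u²⁹) by multiplying left to right and reducing via the relations at each step:
  (u²¹) · u²⁹ = u²⁰

Answer: u²⁰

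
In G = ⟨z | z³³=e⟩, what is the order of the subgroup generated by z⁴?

|⟨z⁴⟩| equals the order of z⁴. Compute successive powers until reaching e:
  (z⁴)¹ = z⁴, (z⁴)² = z⁸, (z⁴)³ = z¹², (z⁴)⁴ = z¹⁶, (z⁴)⁵ = z²⁰, (z⁴)⁶ = z²⁴, (z⁴)⁷ = z²⁸, (z⁴)⁸ = z³², (z⁴)⁹ = z³, (z⁴)¹⁰ = z⁷, (z⁴)¹¹ = z¹¹, (z⁴)¹² = z¹⁵, (z⁴)¹³ = z¹⁹, (z⁴)¹⁴ = z²³, (z⁴)¹⁵ = z²⁷, (z⁴)¹⁶ = z³¹, (z⁴)¹⁷ = z², (z⁴)¹⁸ = z⁶, (z⁴)¹⁹ = z¹⁰, (z⁴)²⁰ = z¹⁴, (z⁴)²¹ = z¹⁸, (z⁴)²² = z²², (z⁴)²³ = z²⁶, (z⁴)²⁴ = z³⁰, (z⁴)²⁵ = z, (z⁴)²⁶ = z⁵, (z⁴)²⁷ = z⁹, (z⁴)²⁸ = z¹³, (z⁴)²⁹ = z¹⁷, (z⁴)³⁰ = z²¹, (z⁴)³¹ = z²⁵, (z⁴)³² = z²⁹, (z⁴)³³ = e.
The smallest positive k with (z⁴)ᵏ = e is 33, so |⟨z⁴⟩| = 33.

Answer: 33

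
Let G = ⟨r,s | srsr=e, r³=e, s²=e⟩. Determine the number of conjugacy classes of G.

The conjugacy classes (representative and size) are:
  [e] (size 1), [r] (size 2), [rs] (size 3).
Class equation: 1 + 2 + 3 = 6 = |G|. So G has 3 conjugacy classes.

Answer: 3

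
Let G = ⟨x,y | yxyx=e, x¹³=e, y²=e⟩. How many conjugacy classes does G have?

The conjugacy classes (representative and size) are:
  [e] (size 1), [x¹²] (size 2), [x¹¹] (size 2), [x³] (size 2), [x⁴] (size 2), [x⁸] (size 2), [x⁶] (size 2), [y] (size 13).
Class equation: 1 + 2 + 2 + 2 + 2 + 2 + 2 + 13 = 26 = |G|. So G has 8 conjugacy classes.

Answer: 8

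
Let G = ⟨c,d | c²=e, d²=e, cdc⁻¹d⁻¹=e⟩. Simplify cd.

Compute c · d by multiplying left to right and reducing via the relations at each step:
  c · d = cd

Answer: cd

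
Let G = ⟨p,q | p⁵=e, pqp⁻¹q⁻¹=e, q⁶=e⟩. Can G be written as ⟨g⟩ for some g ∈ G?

|G| = 30. The element pq has order 30 (its powers give 30 distinct elements), so ⟨pq⟩ = G and G is cyclic.

Answer: Yes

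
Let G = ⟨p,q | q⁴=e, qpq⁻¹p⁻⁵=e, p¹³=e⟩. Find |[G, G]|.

G' = [G, G] is generated by all commutators. The generator-pair commutators are: [p, q] = p⁹.
The subgroup they normally generate is {e, p, p², p³, p⁴, p⁵, p⁶, p⁷, p⁸, p⁹, p¹⁰, p¹¹, p¹²}, of order 13.
Check: |G/G'| = 52/13 = 4 is the order of the abelianisation.

Answer: 13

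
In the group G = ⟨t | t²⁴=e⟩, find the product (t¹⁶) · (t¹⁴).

Compute (t¹⁶) · (t¹⁴) by multiplying left to right and reducing via the relations at each step:
  (t¹⁶) · t¹⁴ = t⁶

Answer: t⁶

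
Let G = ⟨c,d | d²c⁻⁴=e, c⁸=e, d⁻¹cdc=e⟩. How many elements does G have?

Enumerate words in the generators, reducing via the relations: the distinct elements are
  {c, d, e, cd, c², c³, c⁴, c⁵, c⁶, c⁷, c²d, c³d, d⁻¹, cd⁻¹, c²d⁻¹, c³d⁻¹}.
No further products give new elements, so |G| = 16.

Answer: 16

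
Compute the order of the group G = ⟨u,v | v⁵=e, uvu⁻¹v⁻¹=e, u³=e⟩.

Enumerate words in the generators, reducing via the relations: the distinct elements are
  {e, u, v, uv, u², v², v³, v⁴, uv², uv³, uv⁴, u²v, u²v², u²v³, u²v⁴}.
No further products give new elements, so |G| = 15.

Answer: 15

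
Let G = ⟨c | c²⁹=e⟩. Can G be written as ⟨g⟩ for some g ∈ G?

|G| = 29. The element c has order 29 (its powers give 29 distinct elements), so ⟨c⟩ = G and G is cyclic.

Answer: Yes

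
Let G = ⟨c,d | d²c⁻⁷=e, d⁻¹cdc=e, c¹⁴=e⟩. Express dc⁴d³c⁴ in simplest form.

Multiply left to right, reducing at each step:
  d · c⁴ = c³d⁻¹
  (c³d⁻¹) · d³ = c¹⁰
  (c¹⁰) · c⁴ = e

Answer: e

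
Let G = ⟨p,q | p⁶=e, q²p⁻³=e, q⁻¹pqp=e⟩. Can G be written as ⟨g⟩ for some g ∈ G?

Every cyclic group is abelian. But p·q = pq while q·p = p²q⁻¹, so p·q ≠ q·p and G is not abelian. Hence G is not cyclic.

Answer: No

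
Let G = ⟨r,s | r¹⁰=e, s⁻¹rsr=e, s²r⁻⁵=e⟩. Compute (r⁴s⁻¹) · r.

Compute (r⁴s⁻¹) · r by multiplying left to right and reducing via the relations at each step:
  (r⁴s⁻¹) · r = r³s⁻¹

Answer: r³s⁻¹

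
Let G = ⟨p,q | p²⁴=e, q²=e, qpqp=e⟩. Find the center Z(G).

An element z ∈ Z(G) iff z commutes with every generator.
For example p¹² is central: (p¹²)·p = p¹³ = p·(p¹²); (p¹²)·q = p¹²q = q·(p¹²).
Whereas p ∉ Z(G) since p·q = pq ≠ p²³q = q·p.
Checking each of the 48 elements this way gives Z(G) = {e, p¹²}, of order 2.

Answer: {e, p¹²}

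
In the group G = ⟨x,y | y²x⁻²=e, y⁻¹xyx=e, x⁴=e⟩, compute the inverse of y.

The order of y is 4 (smallest k with yᵏ = e), so y⁻¹ = y³ = y⁻¹.
Check: y · (y⁻¹) → y · y⁻¹ = e, giving e as required.

Answer: y⁻¹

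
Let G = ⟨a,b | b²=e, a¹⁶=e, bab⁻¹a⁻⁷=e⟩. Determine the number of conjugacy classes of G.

The conjugacy classes (representative and size) are:
  [e] (size 1), [a] (size 2), [a¹⁴] (size 2), [a³] (size 2), [a⁴] (size 2), [a¹⁰] (size 2), [a⁸] (size 1), [a⁹] (size 2), [a¹¹] (size 2), [a¹⁰b] (size 8), [ab] (size 8).
Class equation: 1 + 2 + 2 + 2 + 2 + 2 + 1 + 2 + 2 + 8 + 8 = 32 = |G|. So G has 11 conjugacy classes.

Answer: 11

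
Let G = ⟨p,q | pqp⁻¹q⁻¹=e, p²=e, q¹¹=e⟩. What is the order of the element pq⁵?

Compute successive powers until reaching e:
  (pq⁵)¹ = pq⁵, (pq⁵)² = q¹⁰, (pq⁵)³ = pq⁴, (pq⁵)⁴ = q⁹, (pq⁵)⁵ = pq³, (pq⁵)⁶ = q⁸, (pq⁵)⁷ = pq², (pq⁵)⁸ = q⁷, (pq⁵)⁹ = pq, (pq⁵)¹⁰ = q⁶, (pq⁵)¹¹ = p, (pq⁵)¹² = q⁵, (pq⁵)¹³ = pq¹⁰, (pq⁵)¹⁴ = q⁴, (pq⁵)¹⁵ = pq⁹, (pq⁵)¹⁶ = q³, (pq⁵)¹⁷ = pq⁸, (pq⁵)¹⁸ = q², (pq⁵)¹⁹ = pq⁷, (pq⁵)²⁰ = q, (pq⁵)²¹ = pq⁶, (pq⁵)²² = e.
The smallest positive k with (pq⁵)ᵏ = e is 22.

Answer: 22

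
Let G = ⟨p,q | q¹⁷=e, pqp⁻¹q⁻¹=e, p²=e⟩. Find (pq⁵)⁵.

Compute successive powers of (pq⁵), reducing at each step:
  (pq⁵)²: (pq⁵) · p = q⁵;   (q⁵) · q⁵ = q¹⁰
  (pq⁵)³: (q¹⁰) · p = pq¹⁰;   (pq¹⁰) · q⁵ = pq¹⁵
  (pq⁵)⁴: (pq¹⁵) · p = q¹⁵;   (q¹⁵) · q⁵ = q³
  (pq⁵)⁵: (q³) · p = pq³;   (pq³) · q⁵ = pq⁸

Answer: pq⁸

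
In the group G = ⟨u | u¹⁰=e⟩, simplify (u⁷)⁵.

Compute successive powers of (u⁷), reducing at each step:
  (u⁷)²: (u⁷) · u⁷ = u⁴
  (u⁷)³: (u⁴) · u⁷ = u
  (u⁷)⁴: u · u⁷ = u⁸
  (u⁷)⁵: (u⁸) · u⁷ = u⁵

Answer: u⁵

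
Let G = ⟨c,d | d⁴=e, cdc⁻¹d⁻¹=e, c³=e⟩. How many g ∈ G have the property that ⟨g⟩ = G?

G is cyclic of order 12. An element generates G iff its order is 12, and a cyclic group of order 12 has exactly φ(12) = 4 such elements.

Answer: 4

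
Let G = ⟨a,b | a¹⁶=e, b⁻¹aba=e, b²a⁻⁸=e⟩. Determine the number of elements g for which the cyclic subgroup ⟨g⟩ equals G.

⟨g⟩ = G would require ord(g) = |G| = 32, but the maximum element order in G is 16 < 32. So G is not cyclic and no single element generates it: the count is 0.

Answer: 0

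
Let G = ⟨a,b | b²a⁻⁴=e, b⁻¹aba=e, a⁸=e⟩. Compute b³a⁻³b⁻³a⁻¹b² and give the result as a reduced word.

Multiply left to right, reducing at each step:
  (b⁻¹) · a⁻³ = a³b⁻¹
  (a³b⁻¹) · b⁻³ = a³
  (a³) · a⁻¹ = a²
  (a²) · b² = a⁶

Answer: a⁶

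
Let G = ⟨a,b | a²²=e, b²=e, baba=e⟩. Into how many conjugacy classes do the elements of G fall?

The conjugacy classes (representative and size) are:
  [e] (size 1), [a] (size 2), [a²] (size 2), [a¹⁹] (size 2), [a⁴] (size 2), [a⁵] (size 2), [a⁶] (size 2), [a⁷] (size 2), [a⁸] (size 2), [a¹³] (size 2), [a¹⁰] (size 2), [a¹¹] (size 1), [a⁶b] (size 11), [ab] (size 11).
Class equation: 1 + 2 + 2 + 2 + 2 + 2 + 2 + 2 + 2 + 2 + 2 + 1 + 11 + 11 = 44 = |G|. So G has 14 conjugacy classes.

Answer: 14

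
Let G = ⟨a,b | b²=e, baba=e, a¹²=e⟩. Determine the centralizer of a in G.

⟨a⟩ ⊆ C_G(a) since powers of a commute with a; so |C_G(a)| ≥ |⟨a⟩| = 12.
By orbit–stabilizer, |C_G(a)| = |G| / |conj. class of a| = 24 / 2 = 12.
The 12 elements commuting with a are {e, a, a², a³, a⁴, a⁵, a⁶, a⁷, a⁸, a⁹, a¹⁰, a¹¹}.

Answer: {e, a, a², a³, a⁴, a⁵, a⁶, a⁷, a⁸, a⁹, a¹⁰, a¹¹}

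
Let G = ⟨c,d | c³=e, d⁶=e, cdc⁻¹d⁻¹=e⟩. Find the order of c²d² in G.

Compute successive powers until reaching e:
  (c²d²)¹ = c²d², (c²d²)² = cd⁴, (c²d²)³ = e.
The smallest positive k with (c²d²)ᵏ = e is 3.

Answer: 3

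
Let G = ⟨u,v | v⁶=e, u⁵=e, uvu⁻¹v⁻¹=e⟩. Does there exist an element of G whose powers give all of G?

|G| = 30. The element uv has order 30 (its powers give 30 distinct elements), so ⟨uv⟩ = G and G is cyclic.

Answer: Yes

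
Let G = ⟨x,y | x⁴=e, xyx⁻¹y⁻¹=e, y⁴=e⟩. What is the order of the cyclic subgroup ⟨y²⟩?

|⟨y²⟩| equals the order of y². Compute successive powers until reaching e:
  (y²)¹ = y², (y²)² = e.
The smallest positive k with (y²)ᵏ = e is 2, so |⟨y²⟩| = 2.

Answer: 2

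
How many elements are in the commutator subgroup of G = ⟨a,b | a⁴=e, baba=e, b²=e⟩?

G' = [G, G] is generated by all commutators. The generator-pair commutators are: [a, b] = a².
The subgroup they normally generate is {e, a²}, of order 2.
Check: |G/G'| = 8/2 = 4 is the order of the abelianisation.

Answer: 2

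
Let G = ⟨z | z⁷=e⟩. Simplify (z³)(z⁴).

Compute (z³) · (z⁴) by multiplying left to right and reducing via the relations at each step:
  (z³) · z⁴ = e

Answer: e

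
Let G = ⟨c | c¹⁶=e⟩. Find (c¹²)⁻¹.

The order of (c¹²) is 4 (smallest k with (c¹²)ᵏ = e), so (c¹²)⁻¹ = (c¹²)³ = c⁴.
Check: (c¹²) · (c⁴) → (c¹²) · c⁴ = e, giving e as required.

Answer: c⁴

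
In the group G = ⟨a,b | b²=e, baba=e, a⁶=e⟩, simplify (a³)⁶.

Compute successive powers of (a³), reducing at each step:
  (a³)²: (a³) · a³ = e
  (a³)³: e · a³ = a³
  (a³)⁴: (a³) · a³ = e
  (a³)⁵: e · a³ = a³
  (a³)⁶: (a³) · a³ = e

Answer: e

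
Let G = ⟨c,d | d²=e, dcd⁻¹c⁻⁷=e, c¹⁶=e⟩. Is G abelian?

c·d = cd but d·c = c⁷d, so c·d ≠ d·c and G is not abelian.

Answer: No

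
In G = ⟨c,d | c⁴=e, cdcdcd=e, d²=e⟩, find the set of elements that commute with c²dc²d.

⟨c²dc²d⟩ ⊆ C_G(c²dc²d) since powers of c²dc²d commute with c²dc²d; so |C_G(c²dc²d)| ≥ |⟨c²dc²d⟩| = 2.
By orbit–stabilizer, |C_G(c²dc²d)| = |G| / |conj. class of c²dc²d| = 24 / 3 = 8.
The 8 elements commuting with c²dc²d are {e, c², d, c²d, dc², dc²d, c²dc², c²dc²d}.

Answer: {e, c², d, c²d, dc², dc²d, c²dc², c²dc²d}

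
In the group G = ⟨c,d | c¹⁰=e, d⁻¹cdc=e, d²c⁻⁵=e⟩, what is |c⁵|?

Compute successive powers until reaching e:
  (c⁵)¹ = c⁵, (c⁵)² = e.
The smallest positive k with (c⁵)ᵏ = e is 2.

Answer: 2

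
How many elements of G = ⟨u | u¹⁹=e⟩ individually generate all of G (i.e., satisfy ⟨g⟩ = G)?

G is cyclic of order 19. An element generates G iff its order is 19, and a cyclic group of order 19 has exactly φ(19) = 18 such elements.

Answer: 18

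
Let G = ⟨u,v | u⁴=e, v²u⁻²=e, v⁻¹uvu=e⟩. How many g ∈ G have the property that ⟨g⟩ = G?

⟨g⟩ = G would require ord(g) = |G| = 8, but the maximum element order in G is 4 < 8. So G is not cyclic and no single element generates it: the count is 0.

Answer: 0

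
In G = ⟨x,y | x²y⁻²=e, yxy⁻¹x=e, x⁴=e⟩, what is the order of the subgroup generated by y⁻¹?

|⟨y⁻¹⟩| equals the order of y⁻¹. Compute successive powers until reaching e:
  (y⁻¹)¹ = y⁻¹, (y⁻¹)² = x², (y⁻¹)³ = y, (y⁻¹)⁴ = e.
The smallest positive k with (y⁻¹)ᵏ = e is 4, so |⟨y⁻¹⟩| = 4.

Answer: 4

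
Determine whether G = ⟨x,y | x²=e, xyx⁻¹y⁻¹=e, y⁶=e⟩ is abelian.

Each pair of generators commutes: x·y = xy = y·x. Since the generators pairwise commute, every element of G commutes with every other, so G is abelian.

Answer: Yes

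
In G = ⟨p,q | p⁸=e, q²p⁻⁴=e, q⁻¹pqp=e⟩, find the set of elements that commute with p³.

⟨p³⟩ ⊆ C_G(p³) since powers of p³ commute with p³; so |C_G(p³)| ≥ |⟨p³⟩| = 8.
By orbit–stabilizer, |C_G(p³)| = |G| / |conj. class of p³| = 16 / 2 = 8.
The 8 elements commuting with p³ are {e, p, p², p³, p⁴, p⁵, p⁶, p⁷}.

Answer: {e, p, p², p³, p⁴, p⁵, p⁶, p⁷}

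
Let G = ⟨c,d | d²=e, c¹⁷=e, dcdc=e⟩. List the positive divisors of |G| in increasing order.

|G| = 34 = 2 · 17. By Lagrange's theorem the order of any subgroup divides 34; the divisors of 34 are 1, 2, 17, 34.

Answer: 1, 2, 17, 34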